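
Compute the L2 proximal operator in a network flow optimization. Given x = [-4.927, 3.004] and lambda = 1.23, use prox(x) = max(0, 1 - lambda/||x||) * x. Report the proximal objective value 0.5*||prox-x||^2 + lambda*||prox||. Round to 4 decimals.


Step 1: Compute ||x||.
||x|| = 5.7706
Step 2: Compute scaling factor.
scale = max(0, 1 - 1.23/5.7706) = 0.7868
Step 3: prox(x) = [-3.8768, 2.3637]
||prox(x)|| = 4.5406
Step 4: Proximal objective.
0.5*||prox-x||^2 = 0.7565
lambda*||prox|| = 5.5849
Total = 6.3413


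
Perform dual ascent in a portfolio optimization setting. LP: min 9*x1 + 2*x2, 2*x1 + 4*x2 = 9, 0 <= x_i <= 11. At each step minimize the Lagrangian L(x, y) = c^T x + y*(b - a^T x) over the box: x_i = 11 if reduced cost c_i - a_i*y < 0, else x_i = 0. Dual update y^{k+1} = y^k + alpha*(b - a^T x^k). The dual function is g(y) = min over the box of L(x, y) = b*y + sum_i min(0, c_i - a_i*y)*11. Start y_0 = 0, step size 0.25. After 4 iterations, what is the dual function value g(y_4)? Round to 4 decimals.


Dual ascent for LP: min 9*x1 + 2*x2, 2*x1 + 4*x2 = 9, 0 <= x_i <= 11
Step 1: y^k = 0.0, reduced costs: (9.0, 2.0)
  x^k = (0.0, 0.0), subgradient = b - a^T x = 9.0
  y^{k+1} = 0.0 + 0.25*9.0 = 2.25
Step 2: y^k = 2.25, reduced costs: (4.5, -7.0)
  x^k = (0.0, 11.0), subgradient = b - a^T x = -35.0
  y^{k+1} = 2.25 + 0.25*-35.0 = -6.5
Step 3: y^k = -6.5, reduced costs: (22.0, 28.0)
  x^k = (0.0, 0.0), subgradient = b - a^T x = 9.0
  y^{k+1} = -6.5 + 0.25*9.0 = -4.25
Step 4: y^k = -4.25, reduced costs: (17.5, 19.0)
  x^k = (0.0, 0.0), subgradient = b - a^T x = 9.0
  y^{k+1} = -4.25 + 0.25*9.0 = -2.0
Dual objective at y_4 = -2.0: reduced costs (13.0, 10.0), box minimizer x = (0.0, 0.0)
g(y_4) = b*y + (c1 - a1*y)*x1 + (c2 - a2*y)*x2 = 9*(-2.0) + 13.0*0.0 + 10.0*0.0 = -18.0 + 0.0 + 0.0 = -18.0


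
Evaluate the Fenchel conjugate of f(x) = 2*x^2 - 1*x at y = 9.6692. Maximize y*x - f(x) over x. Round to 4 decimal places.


f*(y) = sup_x {y*x - a*x^2 - b*x} = sup_x {(y-b)*x - a*x^2}
FOC: (y - b) - 2a*x = 0 => x* = (y - b)/(2a)
x* = (9.6692 + 1)/(2*2) = 2.6673
f*(9.6692) = (y-b)^2/(4a) = (9.6692 + 1)^2/(4*2)
= 113.8318/8 = 14.229


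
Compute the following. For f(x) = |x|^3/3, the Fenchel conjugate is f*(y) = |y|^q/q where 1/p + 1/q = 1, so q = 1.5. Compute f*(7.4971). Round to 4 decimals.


The conjugate exponent q satisfies 1/p + 1/q = 1.
p = 3, so q = 3/(3 - 1) = 1.5
|y|^q = 7.4971^1.5 = 20.5277
f*(7.4971) = 20.5277 / 1.5 = 13.6851


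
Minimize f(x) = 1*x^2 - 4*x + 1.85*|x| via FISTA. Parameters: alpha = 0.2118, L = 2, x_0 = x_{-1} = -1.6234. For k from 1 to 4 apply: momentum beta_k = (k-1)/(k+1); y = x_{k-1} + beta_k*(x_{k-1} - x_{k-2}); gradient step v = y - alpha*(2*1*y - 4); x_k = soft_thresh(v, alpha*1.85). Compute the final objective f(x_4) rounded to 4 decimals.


FISTA on f(x) = 1*x^2 - 4*x + 1.85*|x|
L = 2, alpha = 0.2118
Iteration 1: beta = 0.0, y = -1.6234 + 0.0*(-1.6234 + 1.6234) = -1.6234
  grad(y) = -7.2468, v = y - alpha*grad = -0.0885
  prox(v) = soft_thresh(-0.0885, 0.3918) = 0.0
Iteration 2: beta = 0.3333, y = 0.0 + 0.3333*(0.0 + 1.6234) = 0.5411
  grad(y) = -2.9177, v = y - alpha*grad = 1.1591
  prox(v) = soft_thresh(1.1591, 0.3918) = 0.7673
Iteration 3: beta = 0.5, y = 0.7673 + 0.5*(0.7673 - 0.0) = 1.1509
  grad(y) = -1.6982, v = y - alpha*grad = 1.5106
  prox(v) = soft_thresh(1.5106, 0.3918) = 1.1188
Iteration 4: beta = 0.6, y = 1.1188 + 0.6*(1.1188 - 0.7673) = 1.3296
  grad(y) = -1.3407, v = y - alpha*grad = 1.6136
  prox(v) = soft_thresh(1.6136, 0.3918) = 1.2218
f(x_4) = 1*1.2218^2 - 4*1.2218 + 1.85*|1.2218| = -1.1341


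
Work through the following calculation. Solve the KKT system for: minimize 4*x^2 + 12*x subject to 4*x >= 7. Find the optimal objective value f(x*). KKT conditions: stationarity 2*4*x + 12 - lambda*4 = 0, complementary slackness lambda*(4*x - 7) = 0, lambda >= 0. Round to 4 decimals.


Step 1: Try lambda = 0 (constraint inactive).
x_unc = -12/(2*4) = -1.5
Check: 4*-1.5 = -6.0 < 7 -- violated!
Step 2: Constraint must be active: 4*x = 7
x* = 7/4 = 1.75
lambda = (2*4*1.75 + 12)/4 = 6.5
Step 3: Compute optimal value.
f(x*) = 4*1.75^2 + 12*1.75 = 33.25


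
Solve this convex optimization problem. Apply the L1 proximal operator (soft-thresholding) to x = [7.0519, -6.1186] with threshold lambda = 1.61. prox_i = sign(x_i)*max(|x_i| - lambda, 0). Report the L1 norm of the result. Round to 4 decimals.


Soft-thresholding with lambda = 1.61:
prox(7.0519) = sign(7.0519)*max(|7.0519| - 1.61, 0) = 5.4419
prox(-6.1186) = sign(-6.1186)*max(|-6.1186| - 1.61, 0) = -4.5086
prox(x) = [5.4419, -4.5086]
||prox(x)||_1 = 5.4419 + 4.5086 = 9.9505


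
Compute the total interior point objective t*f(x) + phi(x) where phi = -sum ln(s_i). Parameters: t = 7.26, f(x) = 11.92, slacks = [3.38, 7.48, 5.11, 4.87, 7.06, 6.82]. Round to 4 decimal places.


Step 1: Compute log-barrier.
ln values: [1.2179, 2.0122, 1.6312, 1.5831, 1.9544, 1.9199]
phi = -(1.2179 + 2.0122 + 1.6312 + 1.5831 + 1.9544 + 1.9199) = -10.3187
Step 2: Compute augmented objective.
t*f(x) = 7.26*11.92 = 86.5392
Total = 86.5392 - 10.3187 = 76.2205


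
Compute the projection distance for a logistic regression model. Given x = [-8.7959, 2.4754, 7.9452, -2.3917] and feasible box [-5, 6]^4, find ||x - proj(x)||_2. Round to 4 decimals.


Project each component onto [-5, 6].
clip(-8.7959) = -5.0, clip(2.4754) = 2.4754, clip(7.9452) = 6.0, clip(-2.3917) = -2.3917
Projection = [-5.0, 2.4754, 6.0, -2.3917]
Squared diffs: [14.4089, 0.0, 3.7838, 0.0]
Distance = sqrt(18.1927) = 4.2653


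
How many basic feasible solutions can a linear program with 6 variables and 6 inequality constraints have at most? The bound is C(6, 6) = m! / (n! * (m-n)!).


Each vertex corresponds to some choice of n active constraints out of m, so the number of vertices is at most C(m, n) = m! / (n!(m-n)!).
m = 6, n = 6
Numerator: 6 * 5 * 4 * 3 * 2 * 1
Denominator: 6! = 720
C(6, 6) = 1


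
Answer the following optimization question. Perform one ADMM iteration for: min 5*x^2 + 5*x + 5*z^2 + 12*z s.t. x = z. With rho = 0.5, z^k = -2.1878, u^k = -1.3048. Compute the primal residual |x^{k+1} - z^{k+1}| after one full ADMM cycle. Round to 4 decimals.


ADMM iteration with rho = 0.5, z^k = -2.1878, u^k = -1.3048
Step 1: x-update.
Minimize 5*x^2 + 5*x + (0.5/2)*(x + 2.1878 - 1.3048)^2
FOC: (2*5 + 0.5)*x = -5 + 0.5*(-2.1878 + 1.3048)
x^{k+1} = -0.5182
Step 2: z-update.
Minimize 5*z^2 + 12*z + (0.5/2)*(-0.5182 - z - 1.3048)^2
FOC: (2*5 + 0.5)*z = -12 + 0.5*(-0.5182 - 1.3048)
z^{k+1} = -1.2297
Step 3: u-update.
u^{k+1} = -1.3048 - 0.5182 + 1.2297 = -0.5934
Step 4: Primal residual = |-0.5182 + 1.2297| = 0.7114


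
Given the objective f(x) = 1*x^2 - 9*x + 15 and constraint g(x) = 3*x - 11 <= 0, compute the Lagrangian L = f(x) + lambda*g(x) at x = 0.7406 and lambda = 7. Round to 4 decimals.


Step 1: Evaluate f(x).
f(0.7406) = 1*0.7406^2 - 9*0.7406 + 15 = 8.8831
Step 2: Evaluate g(x).
g(0.7406) = 3*0.7406 - 11 = -8.7782
Step 3: Compute Lagrangian.
L = 8.8831 + 7*-8.7782 = -52.5643


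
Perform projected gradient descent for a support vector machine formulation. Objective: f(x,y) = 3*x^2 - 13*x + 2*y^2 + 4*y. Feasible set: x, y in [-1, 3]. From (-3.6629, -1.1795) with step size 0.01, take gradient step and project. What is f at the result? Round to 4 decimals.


Step 1: Compute gradient at (-3.6629, -1.1795).
grad_x = 2*3*-3.6629 - 13 = -34.9774
grad_y = 2*2*-1.1795 + 4 = -0.718
Step 2: Gradient step.
x_raw = -3.6629 - 0.01*-34.9774 = -3.3131
y_raw = -1.1795 - 0.01*-0.718 = -1.1723
Step 3: Project onto [-1, 3].
x_proj = clip(-3.3131) = -1.0
y_proj = clip(-1.1723) = -1.0
Step 4: Evaluate f.
f(-1.0, -1.0) = 14.0


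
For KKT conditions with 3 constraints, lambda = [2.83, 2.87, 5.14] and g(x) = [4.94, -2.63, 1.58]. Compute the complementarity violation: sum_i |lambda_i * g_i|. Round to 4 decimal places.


KKT complementary slackness check:
lambda_1 * g_1 = 2.83 * 4.94 = 13.9802
lambda_2 * g_2 = 2.87 * -2.63 = -7.5481
lambda_3 * g_3 = 5.14 * 1.58 = 8.1212
Total violation = 13.9802 + 7.5481 + 8.1212 = 29.6495


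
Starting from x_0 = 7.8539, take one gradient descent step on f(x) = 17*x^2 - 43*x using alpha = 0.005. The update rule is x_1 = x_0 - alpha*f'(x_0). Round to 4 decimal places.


We compute the gradient at x_0 and apply the update.
f'(x) = 34*x - 43
f'(7.8539) = 34*7.8539 - 43 = 224.0326
x_1 = 7.8539 - 0.005*224.0326 = 6.7337


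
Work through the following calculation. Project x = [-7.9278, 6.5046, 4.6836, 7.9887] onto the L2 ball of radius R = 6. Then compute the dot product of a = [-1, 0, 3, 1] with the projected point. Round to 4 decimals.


Step 1: Compute ||x|| (intermediates to 6 decimals).
||x|| = sqrt((-7.9278)^2 + 6.5046^2 + 4.6836^2 + 7.9887^2) = 13.817209
Step 2: Project.
Since ||x|| > R, scale = R/||x|| = 6/13.817209 = 0.434241, proj(x) = scale * x
proj(x) = [-3.442576, 2.824564, 2.033811, 3.469021]
Step 3: Dot product.
a^T * proj(x) = -1*(-3.442576) + 0*2.824564 + 3*2.033811 + 1*3.469021 = 13.013


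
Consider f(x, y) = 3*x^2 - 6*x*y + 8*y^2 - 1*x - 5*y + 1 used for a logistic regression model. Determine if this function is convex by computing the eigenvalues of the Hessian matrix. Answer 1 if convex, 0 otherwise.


The Hessian of f(x,y) = 3*x^2 - 6*x*y + 8*y^2 - 1*x - 5*y + 1 is:
H = [[6, -6], [-6, 16]]
Trace = 6 + 16 = 22
Determinant = 6*16 - (-6)^2 = 60
Discriminant = (22)^2 - 4*60 = 244.0
Eigenvalues: lambda_1 = 3.1898, lambda_2 = 18.8102
The function is convex.

1


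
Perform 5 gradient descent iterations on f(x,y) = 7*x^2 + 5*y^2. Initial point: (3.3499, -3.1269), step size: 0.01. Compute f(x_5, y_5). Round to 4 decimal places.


Gradient descent on f(x,y) = 7*x^2 + 5*y^2.
Starting point: (3.3499, -3.1269), alpha = 0.01
Step 1: grad_x = 2*7*3.3499 = 46.8986, grad_y = 2*5*-3.1269 = -31.269
  x_1 = 3.3499 - 0.01*46.8986 = 2.8809
  y_1 = -3.1269 - 0.01*-31.269 = -2.8142
Step 2: grad_x = 2*7*2.8809 = 40.3328, grad_y = 2*5*-2.8142 = -28.1421
  x_2 = 2.8809 - 0.01*40.3328 = 2.4776
  y_2 = -2.8142 - 0.01*-28.1421 = -2.5328
Step 3: grad_x = 2*7*2.4776 = 34.6862, grad_y = 2*5*-2.5328 = -25.3279
  x_3 = 2.4776 - 0.01*34.6862 = 2.1307
  y_3 = -2.5328 - 0.01*-25.3279 = -2.2795
Step 4: grad_x = 2*7*2.1307 = 29.8301, grad_y = 2*5*-2.2795 = -22.7951
  x_4 = 2.1307 - 0.01*29.8301 = 1.8324
  y_4 = -2.2795 - 0.01*-22.7951 = -2.0516
Step 5: grad_x = 2*7*1.8324 = 25.6539, grad_y = 2*5*-2.0516 = -20.5156
  x_5 = 1.8324 - 0.01*25.6539 = 1.5759
  y_5 = -2.0516 - 0.01*-20.5156 = -1.8464
f(1.5759, -1.8464) = 7*1.5759^2 + 5*(-1.8464)^2 = 34.4299


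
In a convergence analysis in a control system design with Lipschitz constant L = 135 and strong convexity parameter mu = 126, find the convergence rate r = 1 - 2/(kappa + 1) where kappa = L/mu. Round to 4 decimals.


Step 1: Compute the condition number.
kappa = L/mu = 135/126 = 1.0714
Step 2: Compute the convergence rate.
r = 1 - 2/(kappa + 1) = 1 - 2*mu/(L + mu) = (L - mu)/(L + mu) = 9/261 = 0.0345


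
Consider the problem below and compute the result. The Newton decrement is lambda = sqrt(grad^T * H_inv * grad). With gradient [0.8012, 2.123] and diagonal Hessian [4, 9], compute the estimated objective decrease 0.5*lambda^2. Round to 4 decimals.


Step 1: H is diagonal, so H^(-1) * g = [0.2003, 0.2359].
Step 2: g^T H^(-1) g = sum_i g_i^2 / H_ii
  = (0.8012)^2/4 + (2.123)^2/9
  = 0.1605 + 0.5008 = 0.6613
Step 3: Objective decrease = 0.5 * g^T H^(-1) g = 0.3306


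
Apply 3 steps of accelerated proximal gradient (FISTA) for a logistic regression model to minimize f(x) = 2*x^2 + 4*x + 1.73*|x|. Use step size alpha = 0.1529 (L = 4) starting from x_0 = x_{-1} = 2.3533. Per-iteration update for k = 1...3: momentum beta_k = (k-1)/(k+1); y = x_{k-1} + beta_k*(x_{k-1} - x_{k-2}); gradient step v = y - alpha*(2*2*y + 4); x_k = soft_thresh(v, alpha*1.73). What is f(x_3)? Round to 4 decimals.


FISTA on f(x) = 2*x^2 + 4*x + 1.73*|x|
L = 4, alpha = 0.1529
Iteration 1: beta = 0.0, y = 2.3533 + 0.0*(2.3533 - 2.3533) = 2.3533
  grad(y) = 13.4132, v = y - alpha*grad = 0.3024
  prox(v) = soft_thresh(0.3024, 0.2645) = 0.0379
Iteration 2: beta = 0.3333, y = 0.0379 + 0.3333*(0.0379 - 2.3533) = -0.7339
  grad(y) = 1.0644, v = y - alpha*grad = -0.8966
  prox(v) = soft_thresh(-0.8966, 0.2645) = -0.6321
Iteration 3: beta = 0.5, y = -0.6321 + 0.5*(-0.6321 - 0.0379) = -0.9671
  grad(y) = 0.1314, v = y - alpha*grad = -0.9872
  prox(v) = soft_thresh(-0.9872, 0.2645) = -0.7227
f(x_3) = 2*(-0.7227)^2 + 4*(-0.7227) + 1.73*|-0.7227| = -0.5959


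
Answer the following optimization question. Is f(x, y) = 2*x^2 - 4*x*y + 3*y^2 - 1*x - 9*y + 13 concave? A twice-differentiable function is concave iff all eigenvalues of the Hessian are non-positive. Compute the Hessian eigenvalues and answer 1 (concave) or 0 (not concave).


The Hessian of f(x,y) = 2*x^2 - 4*x*y + 3*y^2 - 1*x - 9*y + 13 is:
H = [[4, -4], [-4, 6]]
Trace = 4 + 6 = 10
Determinant = 4*6 - (-4)^2 = 8
Discriminant = (10)^2 - 4*8 = 68.0
Eigenvalues: lambda_1 = 0.8769, lambda_2 = 9.1231
The function is not concave.

0


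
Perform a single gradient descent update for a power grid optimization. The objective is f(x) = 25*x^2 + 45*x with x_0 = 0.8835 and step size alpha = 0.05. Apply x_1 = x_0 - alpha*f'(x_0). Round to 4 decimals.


We compute the gradient at x_0 and apply the update.
f'(x) = 50*x + 45
f'(0.8835) = 50*0.8835 + 45 = 89.175
x_1 = 0.8835 - 0.05*89.175 = -3.5753


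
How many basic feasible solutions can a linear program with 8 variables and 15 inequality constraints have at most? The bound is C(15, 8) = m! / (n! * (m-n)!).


Each vertex corresponds to some choice of n active constraints out of m, so the number of vertices is at most C(m, n) = m! / (n!(m-n)!).
m = 15, n = 8
Numerator: 15 * 14 * 13 * 12 * 11 * 10 * 9 * 8
Denominator: 8! = 40320
C(15, 8) = 6435


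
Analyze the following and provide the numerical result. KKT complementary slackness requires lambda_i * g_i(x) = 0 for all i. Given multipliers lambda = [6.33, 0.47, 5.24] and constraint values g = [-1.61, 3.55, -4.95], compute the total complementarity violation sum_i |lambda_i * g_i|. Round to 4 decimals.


KKT complementary slackness check:
lambda_1 * g_1 = 6.33 * -1.61 = -10.1913
lambda_2 * g_2 = 0.47 * 3.55 = 1.6685
lambda_3 * g_3 = 5.24 * -4.95 = -25.938
Total violation = 10.1913 + 1.6685 + 25.938 = 37.7978


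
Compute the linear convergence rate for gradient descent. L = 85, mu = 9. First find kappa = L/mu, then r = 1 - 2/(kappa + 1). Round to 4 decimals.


Step 1: Compute the condition number.
kappa = L/mu = 85/9 = 9.4444
Step 2: Compute the convergence rate.
r = 1 - 2/(kappa + 1) = 1 - 2*mu/(L + mu) = (L - mu)/(L + mu) = 76/94 = 0.8085


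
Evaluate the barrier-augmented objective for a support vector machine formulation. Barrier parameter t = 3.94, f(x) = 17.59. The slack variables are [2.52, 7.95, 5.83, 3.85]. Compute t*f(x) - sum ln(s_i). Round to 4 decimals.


Step 1: Compute log-barrier.
ln values: [0.9243, 2.0732, 1.763, 1.3481]
phi = -(0.9243 + 2.0732 + 1.763 + 1.3481) = -6.1085
Step 2: Compute augmented objective.
t*f(x) = 3.94*17.59 = 69.3046
Total = 69.3046 - 6.1085 = 63.1961


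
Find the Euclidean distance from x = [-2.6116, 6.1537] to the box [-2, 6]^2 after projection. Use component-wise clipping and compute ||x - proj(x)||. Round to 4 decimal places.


Project each component onto [-2, 6].
clip(-2.6116) = -2.0, clip(6.1537) = 6.0
Projection = [-2.0, 6.0]
Squared diffs: [0.3741, 0.0236]
Distance = sqrt(0.3977) = 0.6306


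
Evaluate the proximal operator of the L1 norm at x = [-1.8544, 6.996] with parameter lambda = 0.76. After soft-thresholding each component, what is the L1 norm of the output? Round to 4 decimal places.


Soft-thresholding with lambda = 0.76:
prox(-1.8544) = sign(-1.8544)*max(|-1.8544| - 0.76, 0) = -1.0944
prox(6.996) = sign(6.996)*max(|6.996| - 0.76, 0) = 6.236
prox(x) = [-1.0944, 6.236]
||prox(x)||_1 = 1.0944 + 6.236 = 7.3304


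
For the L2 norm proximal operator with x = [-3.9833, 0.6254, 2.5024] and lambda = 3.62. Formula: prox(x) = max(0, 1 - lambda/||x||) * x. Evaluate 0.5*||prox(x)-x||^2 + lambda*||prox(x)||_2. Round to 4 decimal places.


Step 1: Compute ||x||.
||x|| = 4.7455
Step 2: Compute scaling factor.
scale = max(0, 1 - 3.62/4.7455) = 0.2372
Step 3: prox(x) = [-0.9447, 0.1483, 0.5935]
||prox(x)|| = 1.1255
Step 4: Proximal objective.
0.5*||prox-x||^2 = 6.5522
lambda*||prox|| = 4.0743
Total = 10.6265


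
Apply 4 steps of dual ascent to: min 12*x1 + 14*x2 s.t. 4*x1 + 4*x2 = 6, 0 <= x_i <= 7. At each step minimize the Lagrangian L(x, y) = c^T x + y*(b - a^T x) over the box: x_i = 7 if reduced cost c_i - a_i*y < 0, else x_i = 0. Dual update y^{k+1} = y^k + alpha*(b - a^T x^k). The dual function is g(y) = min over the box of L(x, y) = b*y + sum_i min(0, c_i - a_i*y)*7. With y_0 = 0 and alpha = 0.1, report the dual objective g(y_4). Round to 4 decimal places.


Dual ascent for LP: min 12*x1 + 14*x2, 4*x1 + 4*x2 = 6, 0 <= x_i <= 7
Step 1: y^k = 0.0, reduced costs: (12.0, 14.0)
  x^k = (0.0, 0.0), subgradient = b - a^T x = 6.0
  y^{k+1} = 0.0 + 0.1*6.0 = 0.6
Step 2: y^k = 0.6, reduced costs: (9.6, 11.6)
  x^k = (0.0, 0.0), subgradient = b - a^T x = 6.0
  y^{k+1} = 0.6 + 0.1*6.0 = 1.2
Step 3: y^k = 1.2, reduced costs: (7.2, 9.2)
  x^k = (0.0, 0.0), subgradient = b - a^T x = 6.0
  y^{k+1} = 1.2 + 0.1*6.0 = 1.8
Step 4: y^k = 1.8, reduced costs: (4.8, 6.8)
  x^k = (0.0, 0.0), subgradient = b - a^T x = 6.0
  y^{k+1} = 1.8 + 0.1*6.0 = 2.4
Dual objective at y_4 = 2.4: reduced costs (2.4, 4.4), box minimizer x = (0.0, 0.0)
g(y_4) = b*y + (c1 - a1*y)*x1 + (c2 - a2*y)*x2 = 6*2.4 + 2.4*0.0 + 4.4*0.0 = 14.4 + 0.0 + 0.0 = 14.4


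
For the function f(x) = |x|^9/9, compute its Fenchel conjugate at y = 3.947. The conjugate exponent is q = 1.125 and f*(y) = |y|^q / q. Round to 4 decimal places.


The conjugate exponent q satisfies 1/p + 1/q = 1.
p = 9, so q = 9/(9 - 1) = 1.125
|y|^q = 3.947^1.125 = 4.686
f*(3.947) = 4.686 / 1.125 = 4.1653


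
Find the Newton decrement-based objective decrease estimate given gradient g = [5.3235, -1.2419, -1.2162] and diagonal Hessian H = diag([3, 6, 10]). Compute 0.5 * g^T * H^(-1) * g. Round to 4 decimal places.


Step 1: H is diagonal, so H^(-1) * g = [1.7745, -0.207, -0.1216].
Step 2: g^T H^(-1) g = sum_i g_i^2 / H_ii
  = (5.3235)^2/3 + (-1.2419)^2/6 + (-1.2162)^2/10
  = 9.4466 + 0.2571 + 0.1479 = 9.8515
Step 3: Objective decrease = 0.5 * g^T H^(-1) g = 4.9258


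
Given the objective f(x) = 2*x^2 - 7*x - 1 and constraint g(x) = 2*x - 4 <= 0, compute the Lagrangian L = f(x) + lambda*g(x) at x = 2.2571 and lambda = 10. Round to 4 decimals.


Step 1: Evaluate f(x).
f(2.2571) = 2*2.2571^2 - 7*2.2571 - 1 = -6.6107
Step 2: Evaluate g(x).
g(2.2571) = 2*2.2571 - 4 = 0.5142
Step 3: Compute Lagrangian.
L = -6.6107 + 10*0.5142 = -1.4687


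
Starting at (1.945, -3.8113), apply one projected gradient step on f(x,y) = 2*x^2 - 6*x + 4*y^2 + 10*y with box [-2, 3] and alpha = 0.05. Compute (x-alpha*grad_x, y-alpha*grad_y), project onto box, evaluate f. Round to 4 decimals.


Step 1: Compute gradient at (1.945, -3.8113).
grad_x = 2*2*1.945 - 6 = 1.78
grad_y = 2*4*-3.8113 + 10 = -20.4904
Step 2: Gradient step.
x_raw = 1.945 - 0.05*1.78 = 1.856
y_raw = -3.8113 - 0.05*-20.4904 = -2.7868
Step 3: Project onto [-2, 3].
x_proj = clip(1.856) = 1.856
y_proj = clip(-2.7868) = -2.0
Step 4: Evaluate f.
f(1.856, -2.0) = -8.2465


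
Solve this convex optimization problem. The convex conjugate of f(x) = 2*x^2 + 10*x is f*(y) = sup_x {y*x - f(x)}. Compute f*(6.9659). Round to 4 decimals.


f*(y) = sup_x {y*x - a*x^2 - b*x} = sup_x {(y-b)*x - a*x^2}
FOC: (y - b) - 2a*x = 0 => x* = (y - b)/(2a)
x* = (6.9659 - 10)/(2*2) = -0.7585
f*(6.9659) = (y-b)^2/(4a) = (6.9659 - 10)^2/(4*2)
= 9.2058/8 = 1.1507


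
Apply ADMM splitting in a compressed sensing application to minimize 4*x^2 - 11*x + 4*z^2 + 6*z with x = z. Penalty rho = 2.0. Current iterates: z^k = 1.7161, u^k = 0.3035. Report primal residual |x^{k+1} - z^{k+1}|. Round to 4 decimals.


ADMM iteration with rho = 2.0, z^k = 1.7161, u^k = 0.3035
Step 1: x-update.
Minimize 4*x^2 - 11*x + (2.0/2)*(x - 1.7161 + 0.3035)^2
FOC: (2*4 + 2.0)*x = 11 + 2.0*(1.7161 - 0.3035)
x^{k+1} = 1.3825
Step 2: z-update.
Minimize 4*z^2 + 6*z + (2.0/2)*(1.3825 - z + 0.3035)^2
FOC: (2*4 + 2.0)*z = -6 + 2.0*(1.3825 + 0.3035)
z^{k+1} = -0.2628
Step 3: u-update.
u^{k+1} = 0.3035 + 1.3825 + 0.2628 = 1.9488
Step 4: Primal residual = |1.3825 + 0.2628| = 1.6453


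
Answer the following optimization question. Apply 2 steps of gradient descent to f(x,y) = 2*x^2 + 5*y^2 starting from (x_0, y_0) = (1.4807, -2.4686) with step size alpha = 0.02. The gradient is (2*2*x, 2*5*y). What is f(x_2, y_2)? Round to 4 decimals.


Gradient descent on f(x,y) = 2*x^2 + 5*y^2.
Starting point: (1.4807, -2.4686), alpha = 0.02
Step 1: grad_x = 2*2*1.4807 = 5.9228, grad_y = 2*5*-2.4686 = -24.686
  x_1 = 1.4807 - 0.02*5.9228 = 1.3622
  y_1 = -2.4686 - 0.02*-24.686 = -1.9749
Step 2: grad_x = 2*2*1.3622 = 5.449, grad_y = 2*5*-1.9749 = -19.7488
  x_2 = 1.3622 - 0.02*5.449 = 1.2533
  y_2 = -1.9749 - 0.02*-19.7488 = -1.5799
f(1.2533, -1.5799) = 2*1.2533^2 + 5*(-1.5799)^2 = 15.6218


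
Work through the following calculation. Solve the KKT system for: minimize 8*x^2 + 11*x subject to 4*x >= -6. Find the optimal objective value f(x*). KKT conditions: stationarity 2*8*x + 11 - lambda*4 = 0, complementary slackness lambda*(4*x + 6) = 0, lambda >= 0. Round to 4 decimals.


Step 1: Try lambda = 0 (constraint inactive).
Stationarity: 2*8*x + 11 = 0
x* = -11/(2*8) = -0.6875
Check constraint: 4*-0.6875 = -2.75 >= -6 -- satisfied.
Step 2: Compute optimal value.
f(x*) = 8*(-0.6875)^2 + 11*(-0.6875) = -3.7813


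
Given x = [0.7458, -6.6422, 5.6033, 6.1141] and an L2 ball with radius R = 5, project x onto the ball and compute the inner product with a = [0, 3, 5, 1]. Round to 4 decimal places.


Step 1: Compute ||x|| (intermediates to 6 decimals).
||x|| = sqrt(0.7458^2 + (-6.6422)^2 + 5.6033^2 + 6.1141^2) = 10.651489
Step 2: Project.
Since ||x|| > R, scale = R/||x|| = 5/10.651489 = 0.469418, proj(x) = scale * x
proj(x) = [0.350092, -3.117968, 2.63029, 2.870069]
Step 3: Dot product.
a^T * proj(x) = 0*0.350092 + 3*(-3.117968) + 5*2.63029 + 1*2.870069 = 6.6676


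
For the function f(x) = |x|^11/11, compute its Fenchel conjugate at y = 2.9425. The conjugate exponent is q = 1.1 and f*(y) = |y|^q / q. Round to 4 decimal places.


The conjugate exponent q satisfies 1/p + 1/q = 1.
p = 11, so q = 11/(11 - 1) = 1.1
|y|^q = 2.9425^1.1 = 3.2778
f*(2.9425) = 3.2778 / 1.1 = 2.9799


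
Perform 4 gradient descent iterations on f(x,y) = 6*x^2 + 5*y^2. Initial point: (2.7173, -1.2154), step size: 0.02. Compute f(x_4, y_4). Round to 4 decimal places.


Gradient descent on f(x,y) = 6*x^2 + 5*y^2.
Starting point: (2.7173, -1.2154), alpha = 0.02
Step 1: grad_x = 2*6*2.7173 = 32.6076, grad_y = 2*5*-1.2154 = -12.154
  x_1 = 2.7173 - 0.02*32.6076 = 2.0651
  y_1 = -1.2154 - 0.02*-12.154 = -0.9723
Step 2: grad_x = 2*6*2.0651 = 24.7818, grad_y = 2*5*-0.9723 = -9.7232
  x_2 = 2.0651 - 0.02*24.7818 = 1.5695
  y_2 = -0.9723 - 0.02*-9.7232 = -0.7779
Step 3: grad_x = 2*6*1.5695 = 18.8341, grad_y = 2*5*-0.7779 = -7.7786
  x_3 = 1.5695 - 0.02*18.8341 = 1.1928
  y_3 = -0.7779 - 0.02*-7.7786 = -0.6223
Step 4: grad_x = 2*6*1.1928 = 14.314, grad_y = 2*5*-0.6223 = -6.2228
  x_4 = 1.1928 - 0.02*14.314 = 0.9066
  y_4 = -0.6223 - 0.02*-6.2228 = -0.4978
f(0.9066, -0.4978) = 6*0.9066^2 + 5*(-0.4978)^2 = 6.1702


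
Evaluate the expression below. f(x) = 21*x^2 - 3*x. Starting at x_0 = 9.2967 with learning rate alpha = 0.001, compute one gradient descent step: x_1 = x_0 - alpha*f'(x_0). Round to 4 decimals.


We compute the gradient at x_0 and apply the update.
f'(x) = 42*x - 3
f'(9.2967) = 42*9.2967 - 3 = 387.4614
x_1 = 9.2967 - 0.001*387.4614 = 8.9092


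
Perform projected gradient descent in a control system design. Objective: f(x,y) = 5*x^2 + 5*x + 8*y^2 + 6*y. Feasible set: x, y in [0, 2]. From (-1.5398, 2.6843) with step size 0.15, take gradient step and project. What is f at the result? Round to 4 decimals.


Step 1: Compute gradient at (-1.5398, 2.6843).
grad_x = 2*5*-1.5398 + 5 = -10.398
grad_y = 2*8*2.6843 + 6 = 48.9488
Step 2: Gradient step.
x_raw = -1.5398 - 0.15*-10.398 = 0.0199
y_raw = 2.6843 - 0.15*48.9488 = -4.658
Step 3: Project onto [0, 2].
x_proj = clip(0.0199) = 0.0199
y_proj = clip(-4.658) = 0.0
Step 4: Evaluate f.
f(0.0199, 0.0) = 0.1015


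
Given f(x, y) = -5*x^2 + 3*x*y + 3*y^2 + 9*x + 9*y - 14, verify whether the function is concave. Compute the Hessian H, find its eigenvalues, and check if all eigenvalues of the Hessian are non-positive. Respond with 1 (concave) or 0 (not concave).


The Hessian of f(x,y) = -5*x^2 + 3*x*y + 3*y^2 + 9*x + 9*y - 14 is:
H = [[-10, 3], [3, 6]]
Trace = -10 + 6 = -4
Determinant = -10*6 - (3)^2 = -69
Discriminant = (-4)^2 - 4*-69 = 292.0
Eigenvalues: lambda_1 = -10.544, lambda_2 = 6.544
The function is not concave.

0


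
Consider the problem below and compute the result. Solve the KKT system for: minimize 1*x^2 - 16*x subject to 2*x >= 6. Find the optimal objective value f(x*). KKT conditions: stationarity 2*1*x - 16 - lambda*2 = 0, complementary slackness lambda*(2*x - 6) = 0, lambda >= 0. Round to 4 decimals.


Step 1: Try lambda = 0 (constraint inactive).
Stationarity: 2*1*x - 16 = 0
x* = 16/(2*1) = 8.0
Check constraint: 2*8.0 = 16.0 >= 6 -- satisfied.
Step 2: Compute optimal value.
f(x*) = 1*8.0^2 - 16*8.0 = -64.0


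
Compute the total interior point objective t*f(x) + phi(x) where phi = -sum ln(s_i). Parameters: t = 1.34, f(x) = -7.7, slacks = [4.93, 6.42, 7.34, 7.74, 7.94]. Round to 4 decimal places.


Step 1: Compute log-barrier.
ln values: [1.5953, 1.8594, 1.9933, 2.0464, 2.0719]
phi = -(1.5953 + 1.8594 + 1.9933 + 2.0464 + 2.0719) = -9.5664
Step 2: Compute augmented objective.
t*f(x) = 1.34*-7.7 = -10.318
Total = -10.318 - 9.5664 = -19.8844


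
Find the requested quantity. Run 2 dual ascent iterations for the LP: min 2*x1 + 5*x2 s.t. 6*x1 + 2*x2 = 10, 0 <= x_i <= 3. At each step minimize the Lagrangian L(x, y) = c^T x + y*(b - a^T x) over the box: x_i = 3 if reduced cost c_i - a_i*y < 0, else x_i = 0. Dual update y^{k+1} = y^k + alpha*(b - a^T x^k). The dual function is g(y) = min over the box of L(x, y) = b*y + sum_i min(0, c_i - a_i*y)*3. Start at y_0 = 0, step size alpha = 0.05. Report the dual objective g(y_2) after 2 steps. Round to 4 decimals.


Dual ascent for LP: min 2*x1 + 5*x2, 6*x1 + 2*x2 = 10, 0 <= x_i <= 3
Step 1: y^k = 0.0, reduced costs: (2.0, 5.0)
  x^k = (0.0, 0.0), subgradient = b - a^T x = 10.0
  y^{k+1} = 0.0 + 0.05*10.0 = 0.5
Step 2: y^k = 0.5, reduced costs: (-1.0, 4.0)
  x^k = (3.0, 0.0), subgradient = b - a^T x = -8.0
  y^{k+1} = 0.5 + 0.05*-8.0 = 0.1
Dual objective at y_2 = 0.1: reduced costs (1.4, 4.8), box minimizer x = (0.0, 0.0)
g(y_2) = b*y + (c1 - a1*y)*x1 + (c2 - a2*y)*x2 = 10*0.1 + 1.4*0.0 + 4.8*0.0 = 1.0 + 0.0 + 0.0 = 1.0


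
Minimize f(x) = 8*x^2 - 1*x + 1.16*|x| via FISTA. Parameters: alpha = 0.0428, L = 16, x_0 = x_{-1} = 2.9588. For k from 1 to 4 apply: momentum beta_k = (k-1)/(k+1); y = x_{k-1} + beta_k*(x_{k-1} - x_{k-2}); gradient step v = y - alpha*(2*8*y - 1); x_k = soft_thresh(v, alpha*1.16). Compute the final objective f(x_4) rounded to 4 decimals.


FISTA on f(x) = 8*x^2 - 1*x + 1.16*|x|
L = 16, alpha = 0.0428
Iteration 1: beta = 0.0, y = 2.9588 + 0.0*(2.9588 - 2.9588) = 2.9588
  grad(y) = 46.3408, v = y - alpha*grad = 0.9754
  prox(v) = soft_thresh(0.9754, 0.0496) = 0.9258
Iteration 2: beta = 0.3333, y = 0.9258 + 0.3333*(0.9258 - 2.9588) = 0.2481
  grad(y) = 2.9694, v = y - alpha*grad = 0.121
  prox(v) = soft_thresh(0.121, 0.0496) = 0.0713
Iteration 3: beta = 0.5, y = 0.0713 + 0.5*(0.0713 - 0.9258) = -0.3559
  grad(y) = -6.6937, v = y - alpha*grad = -0.0694
  prox(v) = soft_thresh(-0.0694, 0.0496) = -0.0197
Iteration 4: beta = 0.6, y = -0.0197 + 0.6*(-0.0197 - 0.0713) = -0.0744
  grad(y) = -2.1898, v = y - alpha*grad = 0.0194
  prox(v) = soft_thresh(0.0194, 0.0496) = 0.0
f(x_4) = 8*0.0^2 - 1*0.0 + 1.16*|0.0| = 0.0


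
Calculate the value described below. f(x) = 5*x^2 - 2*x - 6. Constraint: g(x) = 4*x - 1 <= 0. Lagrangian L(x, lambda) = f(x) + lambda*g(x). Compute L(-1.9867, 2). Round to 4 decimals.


Step 1: Evaluate f(x).
f(-1.9867) = 5*(-1.9867)^2 - 2*(-1.9867) - 6 = 17.7083
Step 2: Evaluate g(x).
g(-1.9867) = 4*-1.9867 - 1 = -8.9468
Step 3: Compute Lagrangian.
L = 17.7083 + 2*-8.9468 = -0.1853


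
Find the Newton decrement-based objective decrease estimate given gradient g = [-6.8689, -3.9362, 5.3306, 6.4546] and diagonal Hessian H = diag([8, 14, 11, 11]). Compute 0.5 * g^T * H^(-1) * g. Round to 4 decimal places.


Step 1: H is diagonal, so H^(-1) * g = [-0.8586, -0.2812, 0.4846, 0.5868].
Step 2: g^T H^(-1) g = sum_i g_i^2 / H_ii
  = (-6.8689)^2/8 + (-3.9362)^2/14 + (5.3306)^2/11 + (6.4546)^2/11
  = 5.8977 + 1.1067 + 2.5832 + 3.7874 = 13.3751
Step 3: Objective decrease = 0.5 * g^T H^(-1) g = 6.6875


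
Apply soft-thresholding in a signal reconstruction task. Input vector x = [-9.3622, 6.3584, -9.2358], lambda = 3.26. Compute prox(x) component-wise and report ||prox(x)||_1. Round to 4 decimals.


Soft-thresholding with lambda = 3.26:
prox(-9.3622) = sign(-9.3622)*max(|-9.3622| - 3.26, 0) = -6.1022
prox(6.3584) = sign(6.3584)*max(|6.3584| - 3.26, 0) = 3.0984
prox(-9.2358) = sign(-9.2358)*max(|-9.2358| - 3.26, 0) = -5.9758
prox(x) = [-6.1022, 3.0984, -5.9758]
||prox(x)||_1 = 6.1022 + 3.0984 + 5.9758 = 15.1764


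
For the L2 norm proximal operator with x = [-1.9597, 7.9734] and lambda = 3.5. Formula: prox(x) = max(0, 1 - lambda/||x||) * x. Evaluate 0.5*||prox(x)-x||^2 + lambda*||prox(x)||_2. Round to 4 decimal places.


Step 1: Compute ||x||.
||x|| = 8.2107
Step 2: Compute scaling factor.
scale = max(0, 1 - 3.5/8.2107) = 0.5737
Step 3: prox(x) = [-1.1243, 4.5746]
||prox(x)|| = 4.7107
Step 4: Proximal objective.
0.5*||prox-x||^2 = 6.125
lambda*||prox|| = 16.4875
Total = 22.6124


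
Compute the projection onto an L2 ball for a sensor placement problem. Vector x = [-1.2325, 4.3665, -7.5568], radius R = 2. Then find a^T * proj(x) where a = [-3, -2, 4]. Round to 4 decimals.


Step 1: Compute ||x|| (intermediates to 6 decimals).
||x|| = sqrt((-1.2325)^2 + 4.3665^2 + (-7.5568)^2) = 8.814227
Step 2: Project.
Since ||x|| > R, scale = R/||x|| = 2/8.814227 = 0.226906, proj(x) = scale * x
proj(x) = [-0.279662, 0.990785, -1.714683]
Step 3: Dot product.
a^T * proj(x) = -3*(-0.279662) - 2*0.990785 + 4*(-1.714683) = -8.0013


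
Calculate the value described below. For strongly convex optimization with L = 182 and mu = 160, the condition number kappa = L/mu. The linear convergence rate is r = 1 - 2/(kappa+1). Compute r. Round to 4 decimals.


Step 1: Compute the condition number.
kappa = L/mu = 182/160 = 1.1375
Step 2: Compute the convergence rate.
r = 1 - 2/(kappa + 1) = 1 - 2*mu/(L + mu) = (L - mu)/(L + mu) = 22/342 = 0.0643


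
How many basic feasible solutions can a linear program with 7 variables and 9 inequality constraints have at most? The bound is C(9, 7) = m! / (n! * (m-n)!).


Each vertex corresponds to some choice of n active constraints out of m, so the number of vertices is at most C(m, n) = m! / (n!(m-n)!).
m = 9, n = 7
Numerator: 9 * 8 * 7 * 6 * 5 * 4 * 3
Denominator: 7! = 5040
C(9, 7) = 36


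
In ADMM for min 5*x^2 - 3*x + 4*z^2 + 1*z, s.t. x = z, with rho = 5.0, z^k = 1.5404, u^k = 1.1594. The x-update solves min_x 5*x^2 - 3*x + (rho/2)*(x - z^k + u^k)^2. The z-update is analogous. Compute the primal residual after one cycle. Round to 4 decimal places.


ADMM iteration with rho = 5.0, z^k = 1.5404, u^k = 1.1594
Step 1: x-update.
Minimize 5*x^2 - 3*x + (5.0/2)*(x - 1.5404 + 1.1594)^2
FOC: (2*5 + 5.0)*x = 3 + 5.0*(1.5404 - 1.1594)
x^{k+1} = 0.327
Step 2: z-update.
Minimize 4*z^2 + 1*z + (5.0/2)*(0.327 - z + 1.1594)^2
FOC: (2*4 + 5.0)*z = -1 + 5.0*(0.327 + 1.1594)
z^{k+1} = 0.4948
Step 3: u-update.
u^{k+1} = 1.1594 + 0.327 - 0.4948 = 0.9916
Step 4: Primal residual = |0.327 - 0.4948| = 0.1678


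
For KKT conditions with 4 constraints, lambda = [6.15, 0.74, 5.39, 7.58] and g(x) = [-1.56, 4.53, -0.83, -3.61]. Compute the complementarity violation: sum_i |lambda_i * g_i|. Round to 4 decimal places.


KKT complementary slackness check:
lambda_1 * g_1 = 6.15 * -1.56 = -9.594
lambda_2 * g_2 = 0.74 * 4.53 = 3.3522
lambda_3 * g_3 = 5.39 * -0.83 = -4.4737
lambda_4 * g_4 = 7.58 * -3.61 = -27.3638
Total violation = 9.594 + 3.3522 + 4.4737 + 27.3638 = 44.7837


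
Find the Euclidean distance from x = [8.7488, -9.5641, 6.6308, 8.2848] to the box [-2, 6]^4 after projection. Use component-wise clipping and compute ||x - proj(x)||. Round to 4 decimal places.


Project each component onto [-2, 6].
clip(8.7488) = 6.0, clip(-9.5641) = -2.0, clip(6.6308) = 6.0, clip(8.2848) = 6.0
Projection = [6.0, -2.0, 6.0, 6.0]
Squared diffs: [7.5559, 57.2156, 0.3979, 5.2203]
Distance = sqrt(70.3897) = 8.3899


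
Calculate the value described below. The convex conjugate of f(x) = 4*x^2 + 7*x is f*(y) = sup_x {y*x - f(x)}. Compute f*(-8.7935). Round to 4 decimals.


f*(y) = sup_x {y*x - a*x^2 - b*x} = sup_x {(y-b)*x - a*x^2}
FOC: (y - b) - 2a*x = 0 => x* = (y - b)/(2a)
x* = (-8.7935 - 7)/(2*4) = -1.9742
f*(-8.7935) = (y-b)^2/(4a) = (-8.7935 - 7)^2/(4*4)
= 249.4346/16 = 15.5897


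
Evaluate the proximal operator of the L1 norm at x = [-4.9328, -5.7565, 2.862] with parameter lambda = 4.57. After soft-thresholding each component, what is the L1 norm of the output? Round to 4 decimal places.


Soft-thresholding with lambda = 4.57:
prox(-4.9328) = sign(-4.9328)*max(|-4.9328| - 4.57, 0) = -0.3628
prox(-5.7565) = sign(-5.7565)*max(|-5.7565| - 4.57, 0) = -1.1865
prox(2.862) = sign(2.862)*max(|2.862| - 4.57, 0) = 0.0
prox(x) = [-0.3628, -1.1865, 0.0]
||prox(x)||_1 = 0.3628 + 1.1865 + 0.0 = 1.5493


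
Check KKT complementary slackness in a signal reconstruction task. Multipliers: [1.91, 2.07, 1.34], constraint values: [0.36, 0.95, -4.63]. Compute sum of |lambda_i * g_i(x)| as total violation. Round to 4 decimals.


KKT complementary slackness check:
lambda_1 * g_1 = 1.91 * 0.36 = 0.6876
lambda_2 * g_2 = 2.07 * 0.95 = 1.9665
lambda_3 * g_3 = 1.34 * -4.63 = -6.2042
Total violation = 0.6876 + 1.9665 + 6.2042 = 8.8583


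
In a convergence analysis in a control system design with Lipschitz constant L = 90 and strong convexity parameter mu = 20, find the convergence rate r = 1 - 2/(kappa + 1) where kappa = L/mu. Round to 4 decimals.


Step 1: Compute the condition number.
kappa = L/mu = 90/20 = 4.5
Step 2: Compute the convergence rate.
r = 1 - 2/(kappa + 1) = 1 - 2*mu/(L + mu) = (L - mu)/(L + mu) = 70/110 = 0.6364


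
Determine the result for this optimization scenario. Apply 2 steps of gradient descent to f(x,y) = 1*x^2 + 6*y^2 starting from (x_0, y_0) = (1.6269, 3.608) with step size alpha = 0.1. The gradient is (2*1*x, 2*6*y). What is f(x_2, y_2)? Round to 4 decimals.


Gradient descent on f(x,y) = 1*x^2 + 6*y^2.
Starting point: (1.6269, 3.608), alpha = 0.1
Step 1: grad_x = 2*1*1.6269 = 3.2538, grad_y = 2*6*3.608 = 43.296
  x_1 = 1.6269 - 0.1*3.2538 = 1.3015
  y_1 = 3.608 - 0.1*43.296 = -0.7216
Step 2: grad_x = 2*1*1.3015 = 2.603, grad_y = 2*6*-0.7216 = -8.6592
  x_2 = 1.3015 - 0.1*2.603 = 1.0412
  y_2 = -0.7216 - 0.1*-8.6592 = 0.1443
f(1.0412, 0.1443) = 1*1.0412^2 + 6*0.1443^2 = 1.2091


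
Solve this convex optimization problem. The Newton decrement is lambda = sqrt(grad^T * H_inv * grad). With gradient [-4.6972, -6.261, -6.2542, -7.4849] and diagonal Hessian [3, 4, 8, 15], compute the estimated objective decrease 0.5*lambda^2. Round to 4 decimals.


Step 1: H is diagonal, so H^(-1) * g = [-1.5657, -1.5653, -0.7818, -0.499].
Step 2: g^T H^(-1) g = sum_i g_i^2 / H_ii
  = (-4.6972)^2/3 + (-6.261)^2/4 + (-6.2542)^2/8 + (-7.4849)^2/15
  = 7.3546 + 9.8 + 4.8894 + 3.7349 = 25.7789
Step 3: Objective decrease = 0.5 * g^T H^(-1) g = 12.8894


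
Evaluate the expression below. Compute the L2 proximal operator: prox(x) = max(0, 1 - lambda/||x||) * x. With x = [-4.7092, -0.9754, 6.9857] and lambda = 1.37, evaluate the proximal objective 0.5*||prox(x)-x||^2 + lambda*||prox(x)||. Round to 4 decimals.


Step 1: Compute ||x||.
||x|| = 8.481
Step 2: Compute scaling factor.
scale = max(0, 1 - 1.37/8.481) = 0.8385
Step 3: prox(x) = [-3.9485, -0.8178, 5.8573]
||prox(x)|| = 7.111
Step 4: Proximal objective.
0.5*||prox-x||^2 = 0.9385
lambda*||prox|| = 9.7421
Total = 10.6806


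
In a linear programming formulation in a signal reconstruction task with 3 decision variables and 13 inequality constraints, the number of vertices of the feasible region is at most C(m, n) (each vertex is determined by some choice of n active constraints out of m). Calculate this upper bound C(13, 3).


Each vertex corresponds to some choice of n active constraints out of m, so the number of vertices is at most C(m, n) = m! / (n!(m-n)!).
m = 13, n = 3
Numerator: 13 * 12 * 11
Denominator: 3! = 6
C(13, 3) = 286


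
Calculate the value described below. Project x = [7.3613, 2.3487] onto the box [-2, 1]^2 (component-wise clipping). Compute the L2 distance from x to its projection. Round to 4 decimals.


Project each component onto [-2, 1].
clip(7.3613) = 1.0, clip(2.3487) = 1.0
Projection = [1.0, 1.0]
Squared diffs: [40.4661, 1.819]
Distance = sqrt(42.2851) = 6.5027


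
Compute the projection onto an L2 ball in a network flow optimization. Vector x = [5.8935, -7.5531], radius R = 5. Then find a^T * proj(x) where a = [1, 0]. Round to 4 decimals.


Step 1: Compute ||x|| (intermediates to 6 decimals).
||x|| = sqrt(5.8935^2 + (-7.5531)^2) = 9.580327
Step 2: Project.
Since ||x|| > R, scale = R/||x|| = 5/9.580327 = 0.521903, proj(x) = scale * x
proj(x) = [3.075835, -3.941986]
Step 3: Dot product.
a^T * proj(x) = 1*3.075835 + 0*(-3.941986) = 3.0758


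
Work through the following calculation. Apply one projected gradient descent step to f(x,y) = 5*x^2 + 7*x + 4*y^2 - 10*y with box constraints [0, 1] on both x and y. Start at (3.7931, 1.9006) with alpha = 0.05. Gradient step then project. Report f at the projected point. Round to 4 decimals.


Step 1: Compute gradient at (3.7931, 1.9006).
grad_x = 2*5*3.7931 + 7 = 44.931
grad_y = 2*4*1.9006 - 10 = 5.2048
Step 2: Gradient step.
x_raw = 3.7931 - 0.05*44.931 = 1.5466
y_raw = 1.9006 - 0.05*5.2048 = 1.6404
Step 3: Project onto [0, 1].
x_proj = clip(1.5466) = 1.0
y_proj = clip(1.6404) = 1.0
Step 4: Evaluate f.
f(1.0, 1.0) = 6.0


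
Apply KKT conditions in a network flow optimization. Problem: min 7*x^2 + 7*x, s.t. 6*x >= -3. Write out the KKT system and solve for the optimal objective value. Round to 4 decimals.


Step 1: Try lambda = 0 (constraint inactive).
Stationarity: 2*7*x + 7 = 0
x* = -7/(2*7) = -0.5
Check constraint: 6*-0.5 = -3.0 >= -3 -- satisfied.
Step 2: Compute optimal value.
f(x*) = 7*(-0.5)^2 + 7*(-0.5) = -1.75


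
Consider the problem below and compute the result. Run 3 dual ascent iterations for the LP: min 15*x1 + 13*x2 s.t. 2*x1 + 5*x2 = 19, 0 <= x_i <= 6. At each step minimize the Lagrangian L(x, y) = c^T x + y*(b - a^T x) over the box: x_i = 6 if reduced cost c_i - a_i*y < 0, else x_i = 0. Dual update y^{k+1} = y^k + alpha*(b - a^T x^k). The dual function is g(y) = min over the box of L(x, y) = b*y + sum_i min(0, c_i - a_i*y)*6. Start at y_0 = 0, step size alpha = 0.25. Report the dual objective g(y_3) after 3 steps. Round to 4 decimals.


Dual ascent for LP: min 15*x1 + 13*x2, 2*x1 + 5*x2 = 19, 0 <= x_i <= 6
Step 1: y^k = 0.0, reduced costs: (15.0, 13.0)
  x^k = (0.0, 0.0), subgradient = b - a^T x = 19.0
  y^{k+1} = 0.0 + 0.25*19.0 = 4.75
Step 2: y^k = 4.75, reduced costs: (5.5, -10.75)
  x^k = (0.0, 6.0), subgradient = b - a^T x = -11.0
  y^{k+1} = 4.75 + 0.25*-11.0 = 2.0
Step 3: y^k = 2.0, reduced costs: (11.0, 3.0)
  x^k = (0.0, 0.0), subgradient = b - a^T x = 19.0
  y^{k+1} = 2.0 + 0.25*19.0 = 6.75
Dual objective at y_3 = 6.75: reduced costs (1.5, -20.75), box minimizer x = (0.0, 6.0)
g(y_3) = b*y + (c1 - a1*y)*x1 + (c2 - a2*y)*x2 = 19*6.75 + 1.5*0.0 + (-20.75)*6.0 = 128.25 + 0.0 - 124.5 = 3.75
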